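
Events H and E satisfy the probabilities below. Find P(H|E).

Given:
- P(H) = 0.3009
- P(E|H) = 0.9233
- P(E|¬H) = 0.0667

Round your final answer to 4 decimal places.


Bayes' theorem: P(H|E) = P(E|H) × P(H) / P(E)

Step 1: Calculate P(E) using law of total probability
P(E) = P(E|H)P(H) + P(E|¬H)P(¬H)
     = 0.9233 × 0.3009 + 0.0667 × 0.6991
     = 0.27782097 + 0.04662997
     = 0.32445094

Step 2: Apply Bayes' theorem
P(H|E) = P(E|H) × P(H) / P(E)
       = 0.27782097 / 0.32445094
       = 0.8563


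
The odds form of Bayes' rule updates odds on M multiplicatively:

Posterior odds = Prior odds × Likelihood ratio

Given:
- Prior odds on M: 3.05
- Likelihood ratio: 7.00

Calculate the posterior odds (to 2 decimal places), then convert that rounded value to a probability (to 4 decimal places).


Step 1: Calculate posterior odds
Posterior odds = Prior odds × LR
               = 3.05 × 7.00
               = 21.35

Step 2: Convert to probability
P(M|E) = Posterior odds / (1 + Posterior odds)
       = 21.35 / (1 + 21.35)
       = 21.35 / 22.35
       = 0.9553

The evidence increased P(M) from 0.7531 to 0.9553.


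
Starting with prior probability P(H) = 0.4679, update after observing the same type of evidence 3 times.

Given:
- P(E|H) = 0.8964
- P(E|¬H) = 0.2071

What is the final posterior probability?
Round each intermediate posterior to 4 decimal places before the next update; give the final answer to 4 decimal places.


Sequential Bayesian updating:

Initial prior: P(H) = 0.4679

Update 1:
  P(E) = 0.8964 × 0.4679 + 0.2071 × 0.5321 = 0.41942556 + 0.11019791 = 0.52962347
  P(H|E) = 0.41942556 / 0.52962347 = 0.7919

Update 2:
  P(E) = 0.8964 × 0.7919 + 0.2071 × 0.2081 = 0.70985916 + 0.04309751 = 0.75295667
  P(H|E) = 0.70985916 / 0.75295667 = 0.9428

Update 3:
  P(E) = 0.8964 × 0.9428 + 0.2071 × 0.0572 = 0.84512592 + 0.01184612 = 0.85697204
  P(H|E) = 0.84512592 / 0.85697204 = 0.9862

Final posterior: 0.9862


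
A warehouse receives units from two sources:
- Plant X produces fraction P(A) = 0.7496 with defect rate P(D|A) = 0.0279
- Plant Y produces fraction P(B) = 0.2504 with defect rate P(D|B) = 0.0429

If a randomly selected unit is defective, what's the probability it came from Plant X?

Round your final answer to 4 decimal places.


Let A = from Plant X, D = defective

Given:
- P(A) = 0.7496, P(B) = 0.2504
- P(D|A) = 0.0279, P(D|B) = 0.0429

Step 1: Find P(D)
P(D) = P(D|A)P(A) + P(D|B)P(B)
     = 0.0279 × 0.7496 + 0.0429 × 0.2504
     = 0.02091384 + 0.01074216
     = 0.03165600

Step 2: Apply Bayes' theorem
P(A|D) = P(D|A)P(A) / P(D)
       = 0.02091384 / 0.03165600
       = 0.6607


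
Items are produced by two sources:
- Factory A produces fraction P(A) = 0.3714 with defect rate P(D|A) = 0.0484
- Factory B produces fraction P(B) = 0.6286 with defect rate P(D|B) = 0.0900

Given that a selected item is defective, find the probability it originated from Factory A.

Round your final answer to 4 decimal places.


Let A = from Factory A, D = defective

Given:
- P(A) = 0.3714, P(B) = 0.6286
- P(D|A) = 0.0484, P(D|B) = 0.0900

Step 1: Find P(D)
P(D) = P(D|A)P(A) + P(D|B)P(B)
     = 0.0484 × 0.3714 + 0.0900 × 0.6286
     = 0.01797576 + 0.05657400
     = 0.07454976

Step 2: Apply Bayes' theorem
P(A|D) = P(D|A)P(A) / P(D)
       = 0.01797576 / 0.07454976
       = 0.2411


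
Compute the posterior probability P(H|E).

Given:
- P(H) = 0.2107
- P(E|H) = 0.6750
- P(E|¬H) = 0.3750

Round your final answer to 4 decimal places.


Bayes' theorem: P(H|E) = P(E|H) × P(H) / P(E)

Step 1: Calculate P(E) using law of total probability
P(E) = P(E|H)P(H) + P(E|¬H)P(¬H)
     = 0.6750 × 0.2107 + 0.3750 × 0.7893
     = 0.14222250 + 0.29598750
     = 0.43821000

Step 2: Apply Bayes' theorem
P(H|E) = P(E|H) × P(H) / P(E)
       = 0.14222250 / 0.43821000
       = 0.3246


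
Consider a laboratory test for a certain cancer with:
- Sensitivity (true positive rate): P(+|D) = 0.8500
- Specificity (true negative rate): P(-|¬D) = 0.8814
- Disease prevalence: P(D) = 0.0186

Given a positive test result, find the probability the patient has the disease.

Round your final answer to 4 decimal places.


Let D = has disease, + = positive test

Given:
- P(D) = 0.0186 (prevalence)
- P(+|D) = 0.8500 (sensitivity)
- P(-|¬D) = 0.8814 (specificity)
- P(+|¬D) = 0.1186 (false positive rate = 1 - specificity)

Step 1: Find P(+)
P(+) = P(+|D)P(D) + P(+|¬D)P(¬D)
     = 0.8500 × 0.0186 + 0.1186 × 0.9814
     = 0.01581000 + 0.11639404
     = 0.13220404

Step 2: Apply Bayes' theorem for P(D|+)
P(D|+) = P(+|D)P(D) / P(+)
       = 0.01581000 / 0.13220404
       = 0.1196


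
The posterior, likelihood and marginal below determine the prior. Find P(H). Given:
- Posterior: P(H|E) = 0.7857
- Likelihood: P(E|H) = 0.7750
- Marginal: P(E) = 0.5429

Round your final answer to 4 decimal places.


From Bayes' theorem: P(H|E) = P(E|H) × P(H) / P(E)

Rearranging for P(H):
P(H) = P(H|E) × P(E) / P(E|H)
     = 0.7857 × 0.5429 / 0.7750
     = 0.42655653 / 0.7750
     = 0.5504


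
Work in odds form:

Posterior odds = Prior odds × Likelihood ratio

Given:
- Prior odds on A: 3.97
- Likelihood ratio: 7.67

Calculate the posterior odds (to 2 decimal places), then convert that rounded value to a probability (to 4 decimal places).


Step 1: Calculate posterior odds
Posterior odds = Prior odds × LR
               = 3.97 × 7.67
               = 30.45

Step 2: Convert to probability
P(A|E) = Posterior odds / (1 + Posterior odds)
       = 30.45 / (1 + 30.45)
       = 30.45 / 31.45
       = 0.9682

The evidence increased P(A) from 0.7988 to 0.9682.


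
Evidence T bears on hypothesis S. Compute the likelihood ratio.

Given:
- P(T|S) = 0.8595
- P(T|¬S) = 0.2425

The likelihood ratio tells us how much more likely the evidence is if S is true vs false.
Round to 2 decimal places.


Likelihood Ratio (LR) = P(T|S) / P(T|¬S)

LR = 0.8595 / 0.2425
   = 3.54

The evidence is 3.54 times more likely if S is true than if S is false.
LR > 1, so observing T raises the odds in favor of S.


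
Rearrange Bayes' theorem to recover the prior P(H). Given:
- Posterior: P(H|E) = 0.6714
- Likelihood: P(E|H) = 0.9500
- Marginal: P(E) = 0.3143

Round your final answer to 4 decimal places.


From Bayes' theorem: P(H|E) = P(E|H) × P(H) / P(E)

Rearranging for P(H):
P(H) = P(H|E) × P(E) / P(E|H)
     = 0.6714 × 0.3143 / 0.9500
     = 0.21102102 / 0.9500
     = 0.2221


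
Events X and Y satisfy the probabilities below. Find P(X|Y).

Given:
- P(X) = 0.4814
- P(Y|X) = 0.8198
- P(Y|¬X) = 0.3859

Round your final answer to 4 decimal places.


Bayes' theorem: P(X|Y) = P(Y|X) × P(X) / P(Y)

Step 1: Calculate P(Y) using law of total probability
P(Y) = P(Y|X)P(X) + P(Y|¬X)P(¬X)
     = 0.8198 × 0.4814 + 0.3859 × 0.5186
     = 0.39465172 + 0.20012774
     = 0.59477946

Step 2: Apply Bayes' theorem
P(X|Y) = P(Y|X) × P(X) / P(Y)
       = 0.39465172 / 0.59477946
       = 0.6635


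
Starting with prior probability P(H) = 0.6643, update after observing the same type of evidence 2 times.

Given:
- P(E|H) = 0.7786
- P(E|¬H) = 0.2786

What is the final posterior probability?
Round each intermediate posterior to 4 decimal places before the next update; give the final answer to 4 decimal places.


Sequential Bayesian updating:

Initial prior: P(H) = 0.6643

Update 1:
  P(E) = 0.7786 × 0.6643 + 0.2786 × 0.3357 = 0.51722398 + 0.09352602 = 0.61075000
  P(H|E) = 0.51722398 / 0.61075000 = 0.8469

Update 2:
  P(E) = 0.7786 × 0.8469 + 0.2786 × 0.1531 = 0.65939634 + 0.04265366 = 0.70205000
  P(H|E) = 0.65939634 / 0.70205000 = 0.9392

Final posterior: 0.9392


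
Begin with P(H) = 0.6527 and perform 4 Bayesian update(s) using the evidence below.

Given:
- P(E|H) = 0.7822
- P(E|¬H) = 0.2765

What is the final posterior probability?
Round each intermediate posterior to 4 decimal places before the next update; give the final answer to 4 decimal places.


Sequential Bayesian updating:

Initial prior: P(H) = 0.6527

Update 1:
  P(E) = 0.7822 × 0.6527 + 0.2765 × 0.3473 = 0.51054194 + 0.09602845 = 0.60657039
  P(H|E) = 0.51054194 / 0.60657039 = 0.8417

Update 2:
  P(E) = 0.7822 × 0.8417 + 0.2765 × 0.1583 = 0.65837774 + 0.04376995 = 0.70214769
  P(H|E) = 0.65837774 / 0.70214769 = 0.9377

Update 3:
  P(E) = 0.7822 × 0.9377 + 0.2765 × 0.0623 = 0.73346894 + 0.01722595 = 0.75069489
  P(H|E) = 0.73346894 / 0.75069489 = 0.9771

Update 4:
  P(E) = 0.7822 × 0.9771 + 0.2765 × 0.0229 = 0.76428762 + 0.00633185 = 0.77061947
  P(H|E) = 0.76428762 / 0.77061947 = 0.9918

Final posterior: 0.9918


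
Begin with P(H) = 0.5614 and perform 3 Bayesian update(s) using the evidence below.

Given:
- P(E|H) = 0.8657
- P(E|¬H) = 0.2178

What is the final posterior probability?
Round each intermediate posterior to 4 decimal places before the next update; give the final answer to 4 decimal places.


Sequential Bayesian updating:

Initial prior: P(H) = 0.5614

Update 1:
  P(E) = 0.8657 × 0.5614 + 0.2178 × 0.4386 = 0.48600398 + 0.09552708 = 0.58153106
  P(H|E) = 0.48600398 / 0.58153106 = 0.8357

Update 2:
  P(E) = 0.8657 × 0.8357 + 0.2178 × 0.1643 = 0.72346549 + 0.03578454 = 0.75925003
  P(H|E) = 0.72346549 / 0.75925003 = 0.9529

Update 3:
  P(E) = 0.8657 × 0.9529 + 0.2178 × 0.0471 = 0.82492553 + 0.01025838 = 0.83518391
  P(H|E) = 0.82492553 / 0.83518391 = 0.9877

Final posterior: 0.9877


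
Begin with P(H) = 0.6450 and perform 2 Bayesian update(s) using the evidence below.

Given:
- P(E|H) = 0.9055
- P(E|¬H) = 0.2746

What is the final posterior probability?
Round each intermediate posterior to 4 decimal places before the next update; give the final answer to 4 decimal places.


Sequential Bayesian updating:

Initial prior: P(H) = 0.6450

Update 1:
  P(E) = 0.9055 × 0.6450 + 0.2746 × 0.3550 = 0.58404750 + 0.09748300 = 0.68153050
  P(H|E) = 0.58404750 / 0.68153050 = 0.8570

Update 2:
  P(E) = 0.9055 × 0.8570 + 0.2746 × 0.1430 = 0.77601350 + 0.03926780 = 0.81528130
  P(H|E) = 0.77601350 / 0.81528130 = 0.9518

Final posterior: 0.9518


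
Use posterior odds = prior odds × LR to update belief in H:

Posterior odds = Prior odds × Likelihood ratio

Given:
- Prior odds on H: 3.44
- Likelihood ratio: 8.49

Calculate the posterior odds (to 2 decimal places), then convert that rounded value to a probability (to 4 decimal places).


Step 1: Calculate posterior odds
Posterior odds = Prior odds × LR
               = 3.44 × 8.49
               = 29.21

Step 2: Convert to probability
P(H|E) = Posterior odds / (1 + Posterior odds)
       = 29.21 / (1 + 29.21)
       = 29.21 / 30.21
       = 0.9669

The evidence increased P(H) from 0.7748 to 0.9669.


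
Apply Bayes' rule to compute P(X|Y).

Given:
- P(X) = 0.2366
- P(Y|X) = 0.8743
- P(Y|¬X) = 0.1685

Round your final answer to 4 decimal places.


Bayes' theorem: P(X|Y) = P(Y|X) × P(X) / P(Y)

Step 1: Calculate P(Y) using law of total probability
P(Y) = P(Y|X)P(X) + P(Y|¬X)P(¬X)
     = 0.8743 × 0.2366 + 0.1685 × 0.7634
     = 0.20685938 + 0.12863290
     = 0.33549228

Step 2: Apply Bayes' theorem
P(X|Y) = P(Y|X) × P(X) / P(Y)
       = 0.20685938 / 0.33549228
       = 0.6166


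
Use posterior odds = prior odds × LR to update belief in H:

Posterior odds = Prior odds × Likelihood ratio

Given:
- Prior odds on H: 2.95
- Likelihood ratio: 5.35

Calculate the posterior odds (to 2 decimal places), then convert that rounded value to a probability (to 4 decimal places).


Step 1: Calculate posterior odds
Posterior odds = Prior odds × LR
               = 2.95 × 5.35
               = 15.78

Step 2: Convert to probability
P(H|E) = Posterior odds / (1 + Posterior odds)
       = 15.78 / (1 + 15.78)
       = 15.78 / 16.78
       = 0.9404

The evidence increased P(H) from 0.7468 to 0.9404.


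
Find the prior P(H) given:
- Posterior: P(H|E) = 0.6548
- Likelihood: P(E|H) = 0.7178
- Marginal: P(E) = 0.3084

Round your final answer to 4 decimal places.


From Bayes' theorem: P(H|E) = P(E|H) × P(H) / P(E)

Rearranging for P(H):
P(H) = P(H|E) × P(E) / P(E|H)
     = 0.6548 × 0.3084 / 0.7178
     = 0.20194032 / 0.7178
     = 0.2813


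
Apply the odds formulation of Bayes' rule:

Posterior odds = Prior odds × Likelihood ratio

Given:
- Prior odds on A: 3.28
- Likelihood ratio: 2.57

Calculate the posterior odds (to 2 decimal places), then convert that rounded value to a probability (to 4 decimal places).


Step 1: Calculate posterior odds
Posterior odds = Prior odds × LR
               = 3.28 × 2.57
               = 8.43

Step 2: Convert to probability
P(A|E) = Posterior odds / (1 + Posterior odds)
       = 8.43 / (1 + 8.43)
       = 8.43 / 9.43
       = 0.8940

The evidence increased P(A) from 0.7664 to 0.8940.


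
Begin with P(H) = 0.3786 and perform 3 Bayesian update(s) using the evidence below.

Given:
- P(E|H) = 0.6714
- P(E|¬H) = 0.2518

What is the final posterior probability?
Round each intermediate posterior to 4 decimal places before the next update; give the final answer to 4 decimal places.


Sequential Bayesian updating:

Initial prior: P(H) = 0.3786

Update 1:
  P(E) = 0.6714 × 0.3786 + 0.2518 × 0.6214 = 0.25419204 + 0.15646852 = 0.41066056
  P(H|E) = 0.25419204 / 0.41066056 = 0.6190

Update 2:
  P(E) = 0.6714 × 0.6190 + 0.2518 × 0.3810 = 0.41559660 + 0.09593580 = 0.51153240
  P(H|E) = 0.41559660 / 0.51153240 = 0.8125

Update 3:
  P(E) = 0.6714 × 0.8125 + 0.2518 × 0.1875 = 0.54551250 + 0.04721250 = 0.59272500
  P(H|E) = 0.54551250 / 0.59272500 = 0.9203

Final posterior: 0.9203


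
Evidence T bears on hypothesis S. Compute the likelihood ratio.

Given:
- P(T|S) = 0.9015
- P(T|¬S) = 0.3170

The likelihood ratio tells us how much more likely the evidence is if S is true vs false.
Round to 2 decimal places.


Likelihood Ratio (LR) = P(T|S) / P(T|¬S)

LR = 0.9015 / 0.3170
   = 2.84

The evidence is 2.84 times more likely if S is true than if S is false.
LR > 1, so observing T raises the odds in favor of S.


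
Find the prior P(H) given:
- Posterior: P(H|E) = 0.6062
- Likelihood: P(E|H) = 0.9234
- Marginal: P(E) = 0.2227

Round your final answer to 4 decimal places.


From Bayes' theorem: P(H|E) = P(E|H) × P(H) / P(E)

Rearranging for P(H):
P(H) = P(H|E) × P(E) / P(E|H)
     = 0.6062 × 0.2227 / 0.9234
     = 0.13500074 / 0.9234
     = 0.1462


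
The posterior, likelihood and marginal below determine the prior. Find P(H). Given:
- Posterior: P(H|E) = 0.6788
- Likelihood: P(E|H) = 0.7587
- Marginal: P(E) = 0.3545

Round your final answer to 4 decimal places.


From Bayes' theorem: P(H|E) = P(E|H) × P(H) / P(E)

Rearranging for P(H):
P(H) = P(H|E) × P(E) / P(E|H)
     = 0.6788 × 0.3545 / 0.7587
     = 0.24063460 / 0.7587
     = 0.3172


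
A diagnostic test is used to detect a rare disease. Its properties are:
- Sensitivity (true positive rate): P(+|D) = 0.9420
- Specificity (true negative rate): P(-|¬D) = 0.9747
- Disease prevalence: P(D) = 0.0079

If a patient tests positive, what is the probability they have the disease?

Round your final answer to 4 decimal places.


Let D = has disease, + = positive test

Given:
- P(D) = 0.0079 (prevalence)
- P(+|D) = 0.9420 (sensitivity)
- P(-|¬D) = 0.9747 (specificity)
- P(+|¬D) = 0.0253 (false positive rate = 1 - specificity)

Step 1: Find P(+)
P(+) = P(+|D)P(D) + P(+|¬D)P(¬D)
     = 0.9420 × 0.0079 + 0.0253 × 0.9921
     = 0.00744180 + 0.02510013
     = 0.03254193

Step 2: Apply Bayes' theorem for P(D|+)
P(D|+) = P(+|D)P(D) / P(+)
       = 0.00744180 / 0.03254193
       = 0.2287


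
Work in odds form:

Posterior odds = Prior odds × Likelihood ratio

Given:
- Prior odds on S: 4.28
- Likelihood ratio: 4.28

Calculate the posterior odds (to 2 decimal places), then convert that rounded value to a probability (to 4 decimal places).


Step 1: Calculate posterior odds
Posterior odds = Prior odds × LR
               = 4.28 × 4.28
               = 18.32

Step 2: Convert to probability
P(S|E) = Posterior odds / (1 + Posterior odds)
       = 18.32 / (1 + 18.32)
       = 18.32 / 19.32
       = 0.9482

The evidence increased P(S) from 0.8106 to 0.9482.


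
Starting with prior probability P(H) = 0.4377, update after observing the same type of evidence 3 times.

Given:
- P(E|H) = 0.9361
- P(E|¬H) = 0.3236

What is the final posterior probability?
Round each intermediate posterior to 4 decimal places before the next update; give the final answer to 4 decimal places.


Sequential Bayesian updating:

Initial prior: P(H) = 0.4377

Update 1:
  P(E) = 0.9361 × 0.4377 + 0.3236 × 0.5623 = 0.40973097 + 0.18196028 = 0.59169125
  P(H|E) = 0.40973097 / 0.59169125 = 0.6925

Update 2:
  P(E) = 0.9361 × 0.6925 + 0.3236 × 0.3075 = 0.64824925 + 0.09950700 = 0.74775625
  P(H|E) = 0.64824925 / 0.74775625 = 0.8669

Update 3:
  P(E) = 0.9361 × 0.8669 + 0.3236 × 0.1331 = 0.81150509 + 0.04307116 = 0.85457625
  P(H|E) = 0.81150509 / 0.85457625 = 0.9496

Final posterior: 0.9496


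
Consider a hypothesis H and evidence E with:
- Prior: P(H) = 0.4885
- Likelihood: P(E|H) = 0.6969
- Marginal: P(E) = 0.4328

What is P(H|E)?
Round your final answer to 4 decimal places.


Using Bayes' theorem:

P(H|E) = P(E|H) × P(H) / P(E)
       = 0.6969 × 0.4885 / 0.4328
       = 0.34043565 / 0.4328
       = 0.7866

The evidence strengthens our belief in H.
Prior: 0.4885 → Posterior: 0.7866


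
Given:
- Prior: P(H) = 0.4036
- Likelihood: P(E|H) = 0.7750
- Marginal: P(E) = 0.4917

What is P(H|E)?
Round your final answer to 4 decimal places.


Using Bayes' theorem:

P(H|E) = P(E|H) × P(H) / P(E)
       = 0.7750 × 0.4036 / 0.4917
       = 0.31279000 / 0.4917
       = 0.6361

The evidence strengthens our belief in H.
Prior: 0.4036 → Posterior: 0.6361


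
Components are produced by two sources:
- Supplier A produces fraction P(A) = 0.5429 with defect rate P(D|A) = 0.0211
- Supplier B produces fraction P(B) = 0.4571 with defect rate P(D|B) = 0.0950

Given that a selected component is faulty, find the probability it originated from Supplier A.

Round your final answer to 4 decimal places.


Let A = from Supplier A, D = faulty

Given:
- P(A) = 0.5429, P(B) = 0.4571
- P(D|A) = 0.0211, P(D|B) = 0.0950

Step 1: Find P(D)
P(D) = P(D|A)P(A) + P(D|B)P(B)
     = 0.0211 × 0.5429 + 0.0950 × 0.4571
     = 0.01145519 + 0.04342450
     = 0.05487969

Step 2: Apply Bayes' theorem
P(A|D) = P(D|A)P(A) / P(D)
       = 0.01145519 / 0.05487969
       = 0.2087


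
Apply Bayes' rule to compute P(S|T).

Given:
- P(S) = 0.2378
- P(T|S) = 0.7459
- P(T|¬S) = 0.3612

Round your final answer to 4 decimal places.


Bayes' theorem: P(S|T) = P(T|S) × P(S) / P(T)

Step 1: Calculate P(T) using law of total probability
P(T) = P(T|S)P(S) + P(T|¬S)P(¬S)
     = 0.7459 × 0.2378 + 0.3612 × 0.7622
     = 0.17737502 + 0.27530664
     = 0.45268166

Step 2: Apply Bayes' theorem
P(S|T) = P(T|S) × P(S) / P(T)
       = 0.17737502 / 0.45268166
       = 0.3918


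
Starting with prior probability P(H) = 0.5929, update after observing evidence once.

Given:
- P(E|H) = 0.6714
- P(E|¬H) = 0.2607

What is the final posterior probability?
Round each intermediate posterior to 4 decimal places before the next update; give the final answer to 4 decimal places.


Sequential Bayesian updating:

Initial prior: P(H) = 0.5929

Update 1:
  P(E) = 0.6714 × 0.5929 + 0.2607 × 0.4071 = 0.39807306 + 0.10613097 = 0.50420403
  P(H|E) = 0.39807306 / 0.50420403 = 0.7895

Final posterior: 0.7895


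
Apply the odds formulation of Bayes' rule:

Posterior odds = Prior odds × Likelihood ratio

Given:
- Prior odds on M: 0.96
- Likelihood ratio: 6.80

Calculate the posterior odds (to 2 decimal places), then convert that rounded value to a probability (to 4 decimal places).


Step 1: Calculate posterior odds
Posterior odds = Prior odds × LR
               = 0.96 × 6.80
               = 6.53

Step 2: Convert to probability
P(M|E) = Posterior odds / (1 + Posterior odds)
       = 6.53 / (1 + 6.53)
       = 6.53 / 7.53
       = 0.8672

The evidence increased P(M) from 0.4898 to 0.8672.


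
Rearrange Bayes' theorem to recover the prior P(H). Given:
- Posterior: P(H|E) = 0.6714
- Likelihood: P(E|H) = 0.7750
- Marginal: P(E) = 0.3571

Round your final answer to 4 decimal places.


From Bayes' theorem: P(H|E) = P(E|H) × P(H) / P(E)

Rearranging for P(H):
P(H) = P(H|E) × P(E) / P(E|H)
     = 0.6714 × 0.3571 / 0.7750
     = 0.23975694 / 0.7750
     = 0.3094


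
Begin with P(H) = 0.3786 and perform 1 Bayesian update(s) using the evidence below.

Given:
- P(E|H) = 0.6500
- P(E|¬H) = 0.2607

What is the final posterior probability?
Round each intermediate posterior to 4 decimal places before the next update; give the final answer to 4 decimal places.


Sequential Bayesian updating:

Initial prior: P(H) = 0.3786

Update 1:
  P(E) = 0.6500 × 0.3786 + 0.2607 × 0.6214 = 0.24609000 + 0.16199898 = 0.40808898
  P(H|E) = 0.24609000 / 0.40808898 = 0.6030

Final posterior: 0.6030


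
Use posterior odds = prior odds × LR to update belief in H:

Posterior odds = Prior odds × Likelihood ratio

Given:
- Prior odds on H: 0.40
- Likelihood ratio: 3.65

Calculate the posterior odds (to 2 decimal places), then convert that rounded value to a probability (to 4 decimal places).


Step 1: Calculate posterior odds
Posterior odds = Prior odds × LR
               = 0.40 × 3.65
               = 1.46

Step 2: Convert to probability
P(H|E) = Posterior odds / (1 + Posterior odds)
       = 1.46 / (1 + 1.46)
       = 1.46 / 2.46
       = 0.5935

The evidence increased P(H) from 0.2857 to 0.5935.


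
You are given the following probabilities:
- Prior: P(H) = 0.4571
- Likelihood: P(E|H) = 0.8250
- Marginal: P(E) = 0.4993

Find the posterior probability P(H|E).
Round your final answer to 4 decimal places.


Using Bayes' theorem:

P(H|E) = P(E|H) × P(H) / P(E)
       = 0.8250 × 0.4571 / 0.4993
       = 0.37710750 / 0.4993
       = 0.7553

The evidence strengthens our belief in H.
Prior: 0.4571 → Posterior: 0.7553


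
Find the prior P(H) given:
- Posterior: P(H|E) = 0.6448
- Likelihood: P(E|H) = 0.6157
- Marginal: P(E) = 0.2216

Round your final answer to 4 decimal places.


From Bayes' theorem: P(H|E) = P(E|H) × P(H) / P(E)

Rearranging for P(H):
P(H) = P(H|E) × P(E) / P(E|H)
     = 0.6448 × 0.2216 / 0.6157
     = 0.14288768 / 0.6157
     = 0.2321


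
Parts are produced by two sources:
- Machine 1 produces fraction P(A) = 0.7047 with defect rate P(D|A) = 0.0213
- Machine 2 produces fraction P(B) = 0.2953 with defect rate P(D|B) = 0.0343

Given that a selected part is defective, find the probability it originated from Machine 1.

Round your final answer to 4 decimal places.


Let A = from Machine 1, D = defective

Given:
- P(A) = 0.7047, P(B) = 0.2953
- P(D|A) = 0.0213, P(D|B) = 0.0343

Step 1: Find P(D)
P(D) = P(D|A)P(A) + P(D|B)P(B)
     = 0.0213 × 0.7047 + 0.0343 × 0.2953
     = 0.01501011 + 0.01012879
     = 0.02513890

Step 2: Apply Bayes' theorem
P(A|D) = P(D|A)P(A) / P(D)
       = 0.01501011 / 0.02513890
       = 0.5971


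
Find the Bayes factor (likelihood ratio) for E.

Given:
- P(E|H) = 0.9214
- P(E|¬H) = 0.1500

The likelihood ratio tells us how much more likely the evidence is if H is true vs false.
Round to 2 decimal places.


Likelihood Ratio (LR) = P(E|H) / P(E|¬H)

LR = 0.9214 / 0.1500
   = 6.14

The evidence is 6.14 times more likely if H is true than if H is false.
LR > 1, so observing E raises the odds in favor of H.


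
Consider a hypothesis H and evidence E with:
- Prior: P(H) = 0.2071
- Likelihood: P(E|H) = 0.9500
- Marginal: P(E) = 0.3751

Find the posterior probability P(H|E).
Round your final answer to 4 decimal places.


Using Bayes' theorem:

P(H|E) = P(E|H) × P(H) / P(E)
       = 0.9500 × 0.2071 / 0.3751
       = 0.19674500 / 0.3751
       = 0.5245

The evidence strengthens our belief in H.
Prior: 0.2071 → Posterior: 0.5245


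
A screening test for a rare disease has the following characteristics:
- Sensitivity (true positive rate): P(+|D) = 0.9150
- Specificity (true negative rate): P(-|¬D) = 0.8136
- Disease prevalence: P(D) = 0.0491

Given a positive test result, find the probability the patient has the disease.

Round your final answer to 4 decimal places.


Let D = has disease, + = positive test

Given:
- P(D) = 0.0491 (prevalence)
- P(+|D) = 0.9150 (sensitivity)
- P(-|¬D) = 0.8136 (specificity)
- P(+|¬D) = 0.1864 (false positive rate = 1 - specificity)

Step 1: Find P(+)
P(+) = P(+|D)P(D) + P(+|¬D)P(¬D)
     = 0.9150 × 0.0491 + 0.1864 × 0.9509
     = 0.04492650 + 0.17724776
     = 0.22217426

Step 2: Apply Bayes' theorem for P(D|+)
P(D|+) = P(+|D)P(D) / P(+)
       = 0.04492650 / 0.22217426
       = 0.2022


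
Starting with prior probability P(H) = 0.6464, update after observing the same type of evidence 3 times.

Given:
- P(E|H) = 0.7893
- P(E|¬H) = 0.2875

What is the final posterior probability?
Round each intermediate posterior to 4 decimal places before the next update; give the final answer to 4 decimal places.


Sequential Bayesian updating:

Initial prior: P(H) = 0.6464

Update 1:
  P(E) = 0.7893 × 0.6464 + 0.2875 × 0.3536 = 0.51020352 + 0.10166000 = 0.61186352
  P(H|E) = 0.51020352 / 0.61186352 = 0.8339

Update 2:
  P(E) = 0.7893 × 0.8339 + 0.2875 × 0.1661 = 0.65819727 + 0.04775375 = 0.70595102
  P(H|E) = 0.65819727 / 0.70595102 = 0.9324

Update 3:
  P(E) = 0.7893 × 0.9324 + 0.2875 × 0.0676 = 0.73594332 + 0.01943500 = 0.75537832
  P(H|E) = 0.73594332 / 0.75537832 = 0.9743

Final posterior: 0.9743


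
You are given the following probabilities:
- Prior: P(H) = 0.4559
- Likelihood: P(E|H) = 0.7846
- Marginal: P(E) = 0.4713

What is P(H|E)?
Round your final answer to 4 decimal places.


Using Bayes' theorem:

P(H|E) = P(E|H) × P(H) / P(E)
       = 0.7846 × 0.4559 / 0.4713
       = 0.35769914 / 0.4713
       = 0.7590

The evidence strengthens our belief in H.
Prior: 0.4559 → Posterior: 0.7590


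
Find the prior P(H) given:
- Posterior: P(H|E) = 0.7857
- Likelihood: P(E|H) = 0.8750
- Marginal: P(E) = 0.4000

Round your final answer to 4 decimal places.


From Bayes' theorem: P(H|E) = P(E|H) × P(H) / P(E)

Rearranging for P(H):
P(H) = P(H|E) × P(E) / P(E|H)
     = 0.7857 × 0.4000 / 0.8750
     = 0.31428000 / 0.8750
     = 0.3592


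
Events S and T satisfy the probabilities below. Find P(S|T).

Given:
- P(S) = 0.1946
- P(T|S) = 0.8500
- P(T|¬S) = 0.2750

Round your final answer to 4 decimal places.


Bayes' theorem: P(S|T) = P(T|S) × P(S) / P(T)

Step 1: Calculate P(T) using law of total probability
P(T) = P(T|S)P(S) + P(T|¬S)P(¬S)
     = 0.8500 × 0.1946 + 0.2750 × 0.8054
     = 0.16541000 + 0.22148500
     = 0.38689500

Step 2: Apply Bayes' theorem
P(S|T) = P(T|S) × P(S) / P(T)
       = 0.16541000 / 0.38689500
       = 0.4275


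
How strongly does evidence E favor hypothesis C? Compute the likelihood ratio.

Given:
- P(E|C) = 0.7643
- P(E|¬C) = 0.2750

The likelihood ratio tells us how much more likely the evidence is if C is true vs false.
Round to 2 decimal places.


Likelihood Ratio (LR) = P(E|C) / P(E|¬C)

LR = 0.7643 / 0.2750
   = 2.78

The evidence is 2.78 times more likely if C is true than if C is false.
Because LR exceeds 1, E is evidence for C.


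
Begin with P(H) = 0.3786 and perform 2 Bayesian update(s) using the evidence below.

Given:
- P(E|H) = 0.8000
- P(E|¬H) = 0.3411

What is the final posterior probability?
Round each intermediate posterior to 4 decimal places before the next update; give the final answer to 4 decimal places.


Sequential Bayesian updating:

Initial prior: P(H) = 0.3786

Update 1:
  P(E) = 0.8000 × 0.3786 + 0.3411 × 0.6214 = 0.30288000 + 0.21195954 = 0.51483954
  P(H|E) = 0.30288000 / 0.51483954 = 0.5883

Update 2:
  P(E) = 0.8000 × 0.5883 + 0.3411 × 0.4117 = 0.47064000 + 0.14043087 = 0.61107087
  P(H|E) = 0.47064000 / 0.61107087 = 0.7702

Final posterior: 0.7702


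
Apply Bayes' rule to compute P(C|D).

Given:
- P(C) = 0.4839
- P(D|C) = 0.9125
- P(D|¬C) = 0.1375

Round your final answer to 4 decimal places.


Bayes' theorem: P(C|D) = P(D|C) × P(C) / P(D)

Step 1: Calculate P(D) using law of total probability
P(D) = P(D|C)P(C) + P(D|¬C)P(¬C)
     = 0.9125 × 0.4839 + 0.1375 × 0.5161
     = 0.44155875 + 0.07096375
     = 0.51252250

Step 2: Apply Bayes' theorem
P(C|D) = P(D|C) × P(C) / P(D)
       = 0.44155875 / 0.51252250
       = 0.8615


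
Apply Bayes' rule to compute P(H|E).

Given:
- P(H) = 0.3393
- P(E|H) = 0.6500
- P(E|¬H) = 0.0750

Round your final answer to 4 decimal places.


Bayes' theorem: P(H|E) = P(E|H) × P(H) / P(E)

Step 1: Calculate P(E) using law of total probability
P(E) = P(E|H)P(H) + P(E|¬H)P(¬H)
     = 0.6500 × 0.3393 + 0.0750 × 0.6607
     = 0.22054500 + 0.04955250
     = 0.27009750

Step 2: Apply Bayes' theorem
P(H|E) = P(E|H) × P(H) / P(E)
       = 0.22054500 / 0.27009750
       = 0.8165


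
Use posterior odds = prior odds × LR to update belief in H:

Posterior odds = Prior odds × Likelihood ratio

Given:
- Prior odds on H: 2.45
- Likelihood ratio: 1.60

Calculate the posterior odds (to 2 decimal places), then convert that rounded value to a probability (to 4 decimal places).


Step 1: Calculate posterior odds
Posterior odds = Prior odds × LR
               = 2.45 × 1.60
               = 3.92

Step 2: Convert to probability
P(H|E) = Posterior odds / (1 + Posterior odds)
       = 3.92 / (1 + 3.92)
       = 3.92 / 4.92
       = 0.7967

The evidence increased P(H) from 0.7101 to 0.7967.


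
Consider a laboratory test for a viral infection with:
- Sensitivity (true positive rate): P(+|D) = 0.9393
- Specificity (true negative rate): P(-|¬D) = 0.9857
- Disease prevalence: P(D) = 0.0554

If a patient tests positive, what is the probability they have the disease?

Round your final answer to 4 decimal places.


Let D = has disease, + = positive test

Given:
- P(D) = 0.0554 (prevalence)
- P(+|D) = 0.9393 (sensitivity)
- P(-|¬D) = 0.9857 (specificity)
- P(+|¬D) = 0.0143 (false positive rate = 1 - specificity)

Step 1: Find P(+)
P(+) = P(+|D)P(D) + P(+|¬D)P(¬D)
     = 0.9393 × 0.0554 + 0.0143 × 0.9446
     = 0.05203722 + 0.01350778
     = 0.06554500

Step 2: Apply Bayes' theorem for P(D|+)
P(D|+) = P(+|D)P(D) / P(+)
       = 0.05203722 / 0.06554500
       = 0.7939


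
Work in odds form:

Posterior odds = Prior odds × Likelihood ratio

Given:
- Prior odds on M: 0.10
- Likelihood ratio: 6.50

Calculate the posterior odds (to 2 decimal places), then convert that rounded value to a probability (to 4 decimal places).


Step 1: Calculate posterior odds
Posterior odds = Prior odds × LR
               = 0.10 × 6.50
               = 0.65

Step 2: Convert to probability
P(M|E) = Posterior odds / (1 + Posterior odds)
       = 0.65 / (1 + 0.65)
       = 0.65 / 1.65
       = 0.3939

The evidence increased P(M) from 0.0909 to 0.3939.


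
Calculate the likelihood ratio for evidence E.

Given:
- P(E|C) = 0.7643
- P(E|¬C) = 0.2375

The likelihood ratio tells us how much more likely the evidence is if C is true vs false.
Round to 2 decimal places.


Likelihood Ratio (LR) = P(E|C) / P(E|¬C)

LR = 0.7643 / 0.2375
   = 3.22

The evidence is 3.22 times more likely if C is true than if C is false.
Since LR > 1, the evidence supports C over ¬C.


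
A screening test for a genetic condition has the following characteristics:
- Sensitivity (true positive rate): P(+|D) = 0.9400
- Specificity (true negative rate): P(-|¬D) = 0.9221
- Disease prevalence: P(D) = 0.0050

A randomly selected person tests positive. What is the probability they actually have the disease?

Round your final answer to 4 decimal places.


Let D = has disease, + = positive test

Given:
- P(D) = 0.0050 (prevalence)
- P(+|D) = 0.9400 (sensitivity)
- P(-|¬D) = 0.9221 (specificity)
- P(+|¬D) = 0.0779 (false positive rate = 1 - specificity)

Step 1: Find P(+)
P(+) = P(+|D)P(D) + P(+|¬D)P(¬D)
     = 0.9400 × 0.0050 + 0.0779 × 0.9950
     = 0.00470000 + 0.07751050
     = 0.08221050

Step 2: Apply Bayes' theorem for P(D|+)
P(D|+) = P(+|D)P(D) / P(+)
       = 0.00470000 / 0.08221050
       = 0.0572


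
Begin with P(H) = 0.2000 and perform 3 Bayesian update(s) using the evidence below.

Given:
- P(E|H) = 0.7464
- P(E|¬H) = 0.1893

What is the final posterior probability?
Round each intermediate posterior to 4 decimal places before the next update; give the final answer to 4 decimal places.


Sequential Bayesian updating:

Initial prior: P(H) = 0.2000

Update 1:
  P(E) = 0.7464 × 0.2000 + 0.1893 × 0.8000 = 0.14928000 + 0.15144000 = 0.30072000
  P(H|E) = 0.14928000 / 0.30072000 = 0.4964

Update 2:
  P(E) = 0.7464 × 0.4964 + 0.1893 × 0.5036 = 0.37051296 + 0.09533148 = 0.46584444
  P(H|E) = 0.37051296 / 0.46584444 = 0.7954

Update 3:
  P(E) = 0.7464 × 0.7954 + 0.1893 × 0.2046 = 0.59368656 + 0.03873078 = 0.63241734
  P(H|E) = 0.59368656 / 0.63241734 = 0.9388

Final posterior: 0.9388


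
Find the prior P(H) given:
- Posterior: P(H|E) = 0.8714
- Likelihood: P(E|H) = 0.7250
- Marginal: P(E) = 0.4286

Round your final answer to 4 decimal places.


From Bayes' theorem: P(H|E) = P(E|H) × P(H) / P(E)

Rearranging for P(H):
P(H) = P(H|E) × P(E) / P(E|H)
     = 0.8714 × 0.4286 / 0.7250
     = 0.37348204 / 0.7250
     = 0.5151


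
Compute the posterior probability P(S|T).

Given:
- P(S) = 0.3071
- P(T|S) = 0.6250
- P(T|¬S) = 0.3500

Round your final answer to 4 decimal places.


Bayes' theorem: P(S|T) = P(T|S) × P(S) / P(T)

Step 1: Calculate P(T) using law of total probability
P(T) = P(T|S)P(S) + P(T|¬S)P(¬S)
     = 0.6250 × 0.3071 + 0.3500 × 0.6929
     = 0.19193750 + 0.24251500
     = 0.43445250

Step 2: Apply Bayes' theorem
P(S|T) = P(T|S) × P(S) / P(T)
       = 0.19193750 / 0.43445250
       = 0.4418


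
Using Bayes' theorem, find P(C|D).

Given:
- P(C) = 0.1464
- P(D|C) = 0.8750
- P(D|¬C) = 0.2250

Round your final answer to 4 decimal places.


Bayes' theorem: P(C|D) = P(D|C) × P(C) / P(D)

Step 1: Calculate P(D) using law of total probability
P(D) = P(D|C)P(C) + P(D|¬C)P(¬C)
     = 0.8750 × 0.1464 + 0.2250 × 0.8536
     = 0.12810000 + 0.19206000
     = 0.32016000

Step 2: Apply Bayes' theorem
P(C|D) = P(D|C) × P(C) / P(D)
       = 0.12810000 / 0.32016000
       = 0.4001


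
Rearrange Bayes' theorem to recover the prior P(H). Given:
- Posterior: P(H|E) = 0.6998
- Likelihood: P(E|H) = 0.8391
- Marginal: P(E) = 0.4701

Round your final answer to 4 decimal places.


From Bayes' theorem: P(H|E) = P(E|H) × P(H) / P(E)

Rearranging for P(H):
P(H) = P(H|E) × P(E) / P(E|H)
     = 0.6998 × 0.4701 / 0.8391
     = 0.32897598 / 0.8391
     = 0.3921


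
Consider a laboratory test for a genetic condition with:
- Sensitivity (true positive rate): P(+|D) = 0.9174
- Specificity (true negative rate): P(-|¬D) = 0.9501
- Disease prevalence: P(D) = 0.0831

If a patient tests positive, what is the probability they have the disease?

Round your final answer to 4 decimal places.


Let D = has disease, + = positive test

Given:
- P(D) = 0.0831 (prevalence)
- P(+|D) = 0.9174 (sensitivity)
- P(-|¬D) = 0.9501 (specificity)
- P(+|¬D) = 0.0499 (false positive rate = 1 - specificity)

Step 1: Find P(+)
P(+) = P(+|D)P(D) + P(+|¬D)P(¬D)
     = 0.9174 × 0.0831 + 0.0499 × 0.9169
     = 0.07623594 + 0.04575331
     = 0.12198925

Step 2: Apply Bayes' theorem for P(D|+)
P(D|+) = P(+|D)P(D) / P(+)
       = 0.07623594 / 0.12198925
       = 0.6249


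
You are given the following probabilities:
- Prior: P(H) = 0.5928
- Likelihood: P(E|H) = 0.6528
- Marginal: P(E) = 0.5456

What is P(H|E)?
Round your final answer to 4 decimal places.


Using Bayes' theorem:

P(H|E) = P(E|H) × P(H) / P(E)
       = 0.6528 × 0.5928 / 0.5456
       = 0.38697984 / 0.5456
       = 0.7093

The evidence strengthens our belief in H.
Prior: 0.5928 → Posterior: 0.7093


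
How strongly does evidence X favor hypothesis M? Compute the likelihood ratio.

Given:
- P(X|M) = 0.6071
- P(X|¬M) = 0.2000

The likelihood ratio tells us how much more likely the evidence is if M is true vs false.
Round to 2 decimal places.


Likelihood Ratio (LR) = P(X|M) / P(X|¬M)

LR = 0.6071 / 0.2000
   = 3.04

The evidence is 3.04 times more likely if M is true than if M is false.
LR > 1, so observing X raises the odds in favor of M.


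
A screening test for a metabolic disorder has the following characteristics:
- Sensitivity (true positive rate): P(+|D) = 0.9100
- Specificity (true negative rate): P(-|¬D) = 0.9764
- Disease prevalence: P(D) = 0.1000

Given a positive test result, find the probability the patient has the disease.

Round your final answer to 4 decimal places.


Let D = has disease, + = positive test

Given:
- P(D) = 0.1000 (prevalence)
- P(+|D) = 0.9100 (sensitivity)
- P(-|¬D) = 0.9764 (specificity)
- P(+|¬D) = 0.0236 (false positive rate = 1 - specificity)

Step 1: Find P(+)
P(+) = P(+|D)P(D) + P(+|¬D)P(¬D)
     = 0.9100 × 0.1000 + 0.0236 × 0.9000
     = 0.09100000 + 0.02124000
     = 0.11224000

Step 2: Apply Bayes' theorem for P(D|+)
P(D|+) = P(+|D)P(D) / P(+)
       = 0.09100000 / 0.11224000
       = 0.8108


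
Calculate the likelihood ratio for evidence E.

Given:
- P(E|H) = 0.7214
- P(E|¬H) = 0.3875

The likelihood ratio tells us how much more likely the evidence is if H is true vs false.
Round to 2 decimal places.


Likelihood Ratio (LR) = P(E|H) / P(E|¬H)

LR = 0.7214 / 0.3875
   = 1.86

The evidence is 1.86 times more likely if H is true than if H is false.
Because LR exceeds 1, E is evidence for H.


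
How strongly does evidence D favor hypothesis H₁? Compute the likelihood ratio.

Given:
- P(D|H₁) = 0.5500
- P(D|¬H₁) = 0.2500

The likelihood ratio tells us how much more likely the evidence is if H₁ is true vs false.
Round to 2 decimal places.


Likelihood Ratio (LR) = P(D|H₁) / P(D|¬H₁)

LR = 0.5500 / 0.2500
   = 2.20

The evidence is 2.20 times more likely if H₁ is true than if H₁ is false.
Because LR exceeds 1, D is evidence for H₁.


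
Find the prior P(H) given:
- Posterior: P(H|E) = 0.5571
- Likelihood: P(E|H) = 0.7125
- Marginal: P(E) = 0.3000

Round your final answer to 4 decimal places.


From Bayes' theorem: P(H|E) = P(E|H) × P(H) / P(E)

Rearranging for P(H):
P(H) = P(H|E) × P(E) / P(E|H)
     = 0.5571 × 0.3000 / 0.7125
     = 0.16713000 / 0.7125
     = 0.2346


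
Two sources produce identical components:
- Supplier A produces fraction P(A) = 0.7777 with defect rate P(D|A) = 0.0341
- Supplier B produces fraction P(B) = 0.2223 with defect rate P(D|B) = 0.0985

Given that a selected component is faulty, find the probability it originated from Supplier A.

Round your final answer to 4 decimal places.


Let A = from Supplier A, D = faulty

Given:
- P(A) = 0.7777, P(B) = 0.2223
- P(D|A) = 0.0341, P(D|B) = 0.0985

Step 1: Find P(D)
P(D) = P(D|A)P(A) + P(D|B)P(B)
     = 0.0341 × 0.7777 + 0.0985 × 0.2223
     = 0.02651957 + 0.02189655
     = 0.04841612

Step 2: Apply Bayes' theorem
P(A|D) = P(D|A)P(A) / P(D)
       = 0.02651957 / 0.04841612
       = 0.5477


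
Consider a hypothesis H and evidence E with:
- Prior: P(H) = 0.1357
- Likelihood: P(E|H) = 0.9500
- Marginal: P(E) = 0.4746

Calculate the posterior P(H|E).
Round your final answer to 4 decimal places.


Using Bayes' theorem:

P(H|E) = P(E|H) × P(H) / P(E)
       = 0.9500 × 0.1357 / 0.4746
       = 0.12891500 / 0.4746
       = 0.2716

The evidence strengthens our belief in H.
Prior: 0.1357 → Posterior: 0.2716


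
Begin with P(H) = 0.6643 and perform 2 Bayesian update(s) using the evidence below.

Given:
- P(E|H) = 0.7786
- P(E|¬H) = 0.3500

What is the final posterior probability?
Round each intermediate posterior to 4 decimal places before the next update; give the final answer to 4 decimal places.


Sequential Bayesian updating:

Initial prior: P(H) = 0.6643

Update 1:
  P(E) = 0.7786 × 0.6643 + 0.3500 × 0.3357 = 0.51722398 + 0.11749500 = 0.63471898
  P(H|E) = 0.51722398 / 0.63471898 = 0.8149

Update 2:
  P(E) = 0.7786 × 0.8149 + 0.3500 × 0.1851 = 0.63448114 + 0.06478500 = 0.69926614
  P(H|E) = 0.63448114 / 0.69926614 = 0.9074

Final posterior: 0.9074


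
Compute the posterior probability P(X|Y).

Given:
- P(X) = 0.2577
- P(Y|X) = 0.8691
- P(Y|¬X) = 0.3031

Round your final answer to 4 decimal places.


Bayes' theorem: P(X|Y) = P(Y|X) × P(X) / P(Y)

Step 1: Calculate P(Y) using law of total probability
P(Y) = P(Y|X)P(X) + P(Y|¬X)P(¬X)
     = 0.8691 × 0.2577 + 0.3031 × 0.7423
     = 0.22396707 + 0.22499113
     = 0.44895820

Step 2: Apply Bayes' theorem
P(X|Y) = P(Y|X) × P(X) / P(Y)
       = 0.22396707 / 0.44895820
       = 0.4989
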